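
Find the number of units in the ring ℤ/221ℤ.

Factor 221: 221 = 13 · 17.
φ(13) = 13 − 1 = 12.
φ(17) = 17 − 1 = 16.
φ(221) = 12 × 16 = 192.

192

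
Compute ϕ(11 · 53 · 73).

φ(42559) = 42559 · (1 − 1/11) · (1 − 1/53) · (1 − 1/73)
       = 42559 · 37440/42559 = 37440.

37440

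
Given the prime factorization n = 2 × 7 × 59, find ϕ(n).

φ(826) = 826 · (1 − 1/2) · (1 − 1/7) · (1 − 1/59)
       = 826 · 348/826 = 348.

348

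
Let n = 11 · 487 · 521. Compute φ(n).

2527200

φ(2790997) = 2790997 · (1 − 1/11) · (1 − 1/487) · (1 − 1/521)
       = 2790997 · 2527200/2790997 = 2527200.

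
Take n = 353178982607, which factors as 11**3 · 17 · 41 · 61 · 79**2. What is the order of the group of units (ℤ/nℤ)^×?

φ(353178982607) = 353178982607 · (1 − 1/11) · (1 − 1/17) · (1 − 1/41) · (1 − 1/61) · (1 − 1/79)
       = 353178982607 · 29952000/36947273 = 286311168000.

286311168000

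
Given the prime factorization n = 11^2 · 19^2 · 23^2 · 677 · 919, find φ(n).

11812958688960

φ(11^2) = 11^1·(11−1) = 11·10 = 110.
φ(19^2) = 19^1·(19−1) = 19·18 = 342.
φ(23^2) = 23^2 − 23^1 = 529 − 23 = 506.
φ(677) = 677 − 1 = 676.
φ(919) = 919 − 1 = 918.
Since φ is multiplicative, φ(14376475359587) = 110 · 342 · 506 · 676 · 918 = 11812958688960.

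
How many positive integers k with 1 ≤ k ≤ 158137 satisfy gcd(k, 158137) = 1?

120960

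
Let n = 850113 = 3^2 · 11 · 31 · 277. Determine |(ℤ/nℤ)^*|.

496800

φ(3^2) = 3^2 − 3^1 = 9 − 3 = 6.
φ(11) = 11 − 1 = 10.
φ(31) = 31 − 1 = 30.
φ(277) = 277 − 1 = 276.
φ(850113) = 6 × 10 × 30 × 276 = 496800.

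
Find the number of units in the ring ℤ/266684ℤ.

Prime factorization: 266684 = 2**2 * 11**2 * 19 * 29.
φ(2^2) = 2^1·(2−1) = 2·1 = 2.
φ(11^2) = 11^2 − 11^1 = 121 − 11 = 110.
φ(19) = 19 − 1 = 18.
φ(29) = 29 − 1 = 28.
Since φ is multiplicative, φ(266684) = 2 · 110 · 18 · 28 = 110880.

110880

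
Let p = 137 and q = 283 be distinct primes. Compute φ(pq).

φ(137) = 137 − 1 = 136.
φ(283) = 283 − 1 = 282.
Multiply: 136 · 282 = 38352.

38352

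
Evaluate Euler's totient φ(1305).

672

First factor: 1305 = 3^2 * 5 * 29.
φ(1305) = 1305 · (1 − 1/3) · (1 − 1/5) · (1 − 1/29)
       = 1305 · 224/435 = 672.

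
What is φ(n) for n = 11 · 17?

φ(11) = 11 − 1 = 10.
φ(17) = 17 − 1 = 16.
Since φ is multiplicative, φ(187) = 10 · 16 = 160.

160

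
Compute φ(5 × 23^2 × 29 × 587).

φ(5) = 5 − 1 = 4.
φ(23^2) = 23^1·(23−1) = 23·22 = 506.
φ(29) = 29 − 1 = 28.
φ(587) = 587 − 1 = 586.
Multiply: 4 · 506 · 28 · 586 = 33209792.

33209792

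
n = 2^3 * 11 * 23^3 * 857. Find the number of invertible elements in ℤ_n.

φ(917586472) = 917586472 · (1 − 1/2) · (1 − 1/11) · (1 − 1/23) · (1 − 1/857)
       = 917586472 · 188320/433642 = 398485120.

398485120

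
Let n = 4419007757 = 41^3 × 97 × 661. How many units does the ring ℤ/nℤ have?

4260326400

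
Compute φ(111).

72

Factor 111: 111 = 3 × 37.
φ(3) = 3 − 1 = 2.
φ(37) = 37 − 1 = 36.
Since φ is multiplicative, φ(111) = 2 · 36 = 72.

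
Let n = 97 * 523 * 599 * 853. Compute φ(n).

25531863552

φ(97) = 97 − 1 = 96.
φ(523) = 523 − 1 = 522.
φ(599) = 599 − 1 = 598.
φ(853) = 853 − 1 = 852.
φ(25920852257) = 96 × 522 × 598 × 852 = 25531863552.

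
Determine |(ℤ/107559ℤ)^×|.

Factor 107559: 107559 = 3**2 · 17 · 19 · 37.
φ(3^2) = 3^2 − 3^1 = 9 − 3 = 6.
φ(17) = 17 − 1 = 16.
φ(19) = 19 − 1 = 18.
φ(37) = 37 − 1 = 36.
Multiply: 6 · 16 · 18 · 36 = 62208.

62208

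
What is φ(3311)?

First factor: 3311 = 7 · 11 · 43.
φ(3311) = 3311 · (1 − 1/7) · (1 − 1/11) · (1 − 1/43)
       = 3311 · 2520/3311 = 2520.

2520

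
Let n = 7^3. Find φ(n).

φ(343) = 343 · (1 − 1/7)
       = 343 · 6/7 = 294.

294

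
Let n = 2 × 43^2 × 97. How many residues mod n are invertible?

φ(358706) = 358706 · (1 − 1/2) · (1 − 1/43) · (1 − 1/97)
       = 358706 · 4032/8342 = 173376.

173376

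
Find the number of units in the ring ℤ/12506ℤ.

5616

Factor 12506: 12506 = 2 · 13^2 · 37.
φ(2) = 2 − 1 = 1.
φ(13^2) = 13^2 − 13^1 = 169 − 13 = 156.
φ(37) = 37 − 1 = 36.
Multiply: 1 · 156 · 36 = 5616.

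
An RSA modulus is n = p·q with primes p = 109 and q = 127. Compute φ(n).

13608

φ(109) = 109 − 1 = 108.
φ(127) = 127 − 1 = 126.
φ(13843) = 108 × 126 = 13608.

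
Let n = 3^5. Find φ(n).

φ(243) = 243 · (1 − 1/3)
       = 243 · 2/3 = 162.

162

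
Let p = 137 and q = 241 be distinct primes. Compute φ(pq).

32640

φ(137) = 137 − 1 = 136.
φ(241) = 241 − 1 = 240.
Multiply: 136 · 240 = 32640.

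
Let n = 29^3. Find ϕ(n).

φ(24389) = 24389 · (1 − 1/29)
       = 24389 · 28/29 = 23548.

23548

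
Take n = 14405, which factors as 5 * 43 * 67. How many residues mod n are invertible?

11088

φ(5) = 5 − 1 = 4.
φ(43) = 43 − 1 = 42.
φ(67) = 67 − 1 = 66.
Since φ is multiplicative, φ(14405) = 4 · 42 · 66 = 11088.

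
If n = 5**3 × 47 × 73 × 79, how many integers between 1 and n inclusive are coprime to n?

φ(33881125) = 33881125 · (1 − 1/5) · (1 − 1/47) · (1 − 1/73) · (1 − 1/79)
       = 33881125 · 1033344/1355245 = 25833600.

25833600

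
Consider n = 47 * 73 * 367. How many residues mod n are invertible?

φ(47) = 47 − 1 = 46.
φ(73) = 73 − 1 = 72.
φ(367) = 367 − 1 = 366.
φ(1259177) = 46 × 72 × 366 = 1212192.

1212192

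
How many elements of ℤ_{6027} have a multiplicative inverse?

Prime factorization: 6027 = 3 · 7**2 · 41.
φ(3) = 3 − 1 = 2.
φ(7^2) = 7^2 − 7^1 = 49 − 7 = 42.
φ(41) = 41 − 1 = 40.
Multiply: 2 · 42 · 40 = 3360.

3360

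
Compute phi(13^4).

26364

φ(13^4) = 13^3·(13−1) = 2197·12 = 26364.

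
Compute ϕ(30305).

20160

Factor 30305: 30305 = 5 · 11 · 19 · 29.
φ(5) = 5 − 1 = 4.
φ(11) = 11 − 1 = 10.
φ(19) = 19 − 1 = 18.
φ(29) = 29 − 1 = 28.
Since φ is multiplicative, φ(30305) = 4 · 10 · 18 · 28 = 20160.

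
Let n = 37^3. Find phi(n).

φ(50653) = 50653 · (1 − 1/37)
       = 50653 · 36/37 = 49284.

49284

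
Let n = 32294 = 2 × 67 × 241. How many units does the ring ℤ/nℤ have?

15840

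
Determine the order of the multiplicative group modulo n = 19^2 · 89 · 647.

19442016

φ(19^2) = 19^2 − 19^1 = 361 − 19 = 342.
φ(89) = 89 − 1 = 88.
φ(647) = 647 − 1 = 646.
Since φ is multiplicative, φ(20787463) = 342 · 88 · 646 = 19442016.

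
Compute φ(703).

648

Prime factorization: 703 = 19 · 37.
φ(19) = 19 − 1 = 18.
φ(37) = 37 − 1 = 36.
Multiply: 18 · 36 = 648.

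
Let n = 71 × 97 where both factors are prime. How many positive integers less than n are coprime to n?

6720

φ(n) = (p − 1)(q − 1) = (71−1)(97−1) = 70·96 = 6720.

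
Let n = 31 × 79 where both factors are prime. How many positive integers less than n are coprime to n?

2340

φ(31) = 31 − 1 = 30.
φ(79) = 79 − 1 = 78.
Multiply: 30 · 78 = 2340.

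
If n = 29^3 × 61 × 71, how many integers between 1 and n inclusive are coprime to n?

98901600

φ(29^3) = 29^3 − 29^2 = 24389 − 841 = 23548.
φ(61) = 61 − 1 = 60.
φ(71) = 71 − 1 = 70.
Multiply: 23548 · 60 · 70 = 98901600.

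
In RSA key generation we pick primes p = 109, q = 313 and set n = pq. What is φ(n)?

33696

φ(pq) = (p−1)(q−1) = 108 · 312 = 33696.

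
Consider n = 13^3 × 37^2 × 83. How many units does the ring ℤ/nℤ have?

221506272

φ(13^3) = 13^3 − 13^2 = 2197 − 169 = 2028.
φ(37^2) = 37^2 − 37^1 = 1369 − 37 = 1332.
φ(83) = 83 − 1 = 82.
Multiply: 2028 · 1332 · 82 = 221506272.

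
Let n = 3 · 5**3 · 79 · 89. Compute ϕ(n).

1372800

φ(3) = 3 − 1 = 2.
φ(5^3) = 5^3 − 5^2 = 125 − 25 = 100.
φ(79) = 79 − 1 = 78.
φ(89) = 89 − 1 = 88.
φ(2636625) = 2 × 100 × 78 × 88 = 1372800.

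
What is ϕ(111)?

72

First factor: 111 = 3 · 37.
φ(3) = 3 − 1 = 2.
φ(37) = 37 − 1 = 36.
Since φ is multiplicative, φ(111) = 2 · 36 = 72.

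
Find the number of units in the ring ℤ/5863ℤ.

First factor: 5863 = 11 · 13 · 41.
φ(5863) = 5863 · (1 − 1/11) · (1 − 1/13) · (1 − 1/41)
       = 5863 · 4800/5863 = 4800.

4800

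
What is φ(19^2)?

φ(19^2) = 19^2 − 19^1 = 361 − 19 = 342.

342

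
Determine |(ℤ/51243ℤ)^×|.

Prime factorization: 51243 = 3 · 19 · 29 · 31.
φ(3) = 3 − 1 = 2.
φ(19) = 19 − 1 = 18.
φ(29) = 29 − 1 = 28.
φ(31) = 31 − 1 = 30.
Multiply: 2 · 18 · 28 · 30 = 30240.

30240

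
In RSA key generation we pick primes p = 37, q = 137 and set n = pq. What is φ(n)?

φ(n) = (p − 1)(q − 1) = (37−1)(137−1) = 36·136 = 4896.

4896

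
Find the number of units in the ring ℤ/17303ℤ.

14520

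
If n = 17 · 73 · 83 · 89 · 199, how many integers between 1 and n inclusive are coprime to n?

1645940736

φ(17) = 17 − 1 = 16.
φ(73) = 73 − 1 = 72.
φ(83) = 83 − 1 = 82.
φ(89) = 89 − 1 = 88.
φ(199) = 199 − 1 = 198.
φ(1824286133) = 16 × 72 × 82 × 88 × 198 = 1645940736.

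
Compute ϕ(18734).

Factor 18734: 18734 = 2 · 17 · 19 · 29.
φ(18734) = 18734 · (1 − 1/2) · (1 − 1/17) · (1 − 1/19) · (1 − 1/29)
       = 18734 · 8064/18734 = 8064.

8064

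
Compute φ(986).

Prime factorization: 986 = 2 * 17 * 29.
φ(986) = 986 · (1 − 1/2) · (1 − 1/17) · (1 − 1/29)
       = 986 · 448/986 = 448.

448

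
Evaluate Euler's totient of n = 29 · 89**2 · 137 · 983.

φ(30935140739) = 30935140739 · (1 − 1/29) · (1 − 1/89) · (1 − 1/137) · (1 − 1/983)
       = 30935140739 · 329072128/347585851 = 29287419392.

29287419392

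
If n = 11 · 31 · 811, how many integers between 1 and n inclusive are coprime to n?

243000

φ(11) = 11 − 1 = 10.
φ(31) = 31 − 1 = 30.
φ(811) = 811 − 1 = 810.
Since φ is multiplicative, φ(276551) = 10 · 30 · 810 = 243000.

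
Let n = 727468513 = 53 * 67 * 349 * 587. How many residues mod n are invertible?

φ(727468513) = 727468513 · (1 − 1/53) · (1 − 1/67) · (1 − 1/349) · (1 − 1/587)
       = 727468513 · 699880896/727468513 = 699880896.

699880896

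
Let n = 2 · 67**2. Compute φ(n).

4422

φ(8978) = 8978 · (1 − 1/2) · (1 − 1/67)
       = 8978 · 66/134 = 4422.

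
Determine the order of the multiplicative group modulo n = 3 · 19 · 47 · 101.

φ(3) = 3 − 1 = 2.
φ(19) = 19 − 1 = 18.
φ(47) = 47 − 1 = 46.
φ(101) = 101 − 1 = 100.
φ(270579) = 2 × 18 × 46 × 100 = 165600.

165600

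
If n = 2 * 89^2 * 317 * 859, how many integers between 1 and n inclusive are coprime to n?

φ(2) = 2 − 1 = 1.
φ(89^2) = 89^2 − 89^1 = 7921 − 89 = 7832.
φ(317) = 317 − 1 = 316.
φ(859) = 859 − 1 = 858.
Since φ is multiplicative, φ(4313824126) = 1 · 7832 · 316 · 858 = 2123474496.

2123474496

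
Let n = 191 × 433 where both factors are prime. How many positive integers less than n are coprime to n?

φ(191) = 191 − 1 = 190.
φ(433) = 433 − 1 = 432.
Multiply: 190 · 432 = 82080.

82080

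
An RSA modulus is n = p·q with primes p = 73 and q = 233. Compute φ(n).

16704

For distinct primes, φ(pq) = (p−1)(q−1) = 72 × 232 = 16704.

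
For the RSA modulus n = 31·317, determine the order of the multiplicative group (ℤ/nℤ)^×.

For distinct primes, φ(pq) = (p−1)(q−1) = 30 × 316 = 9480.

9480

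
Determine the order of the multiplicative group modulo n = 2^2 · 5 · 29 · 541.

φ(313780) = 313780 · (1 − 1/2) · (1 − 1/5) · (1 − 1/29) · (1 − 1/541)
       = 313780 · 60480/156890 = 120960.

120960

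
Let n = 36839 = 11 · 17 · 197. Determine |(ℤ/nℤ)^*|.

φ(11) = 11 − 1 = 10.
φ(17) = 17 − 1 = 16.
φ(197) = 197 − 1 = 196.
Since φ is multiplicative, φ(36839) = 10 · 16 · 196 = 31360.

31360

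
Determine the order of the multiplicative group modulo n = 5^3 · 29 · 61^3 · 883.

551362896000

φ(726537808375) = 726537808375 · (1 − 1/5) · (1 − 1/29) · (1 − 1/61) · (1 − 1/883)
       = 726537808375 · 5927040/7810135 = 551362896000.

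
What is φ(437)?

437 = 19 × 23.
φ(19) = 19 − 1 = 18.
φ(23) = 23 − 1 = 22.
Since φ is multiplicative, φ(437) = 18 · 22 = 396.

396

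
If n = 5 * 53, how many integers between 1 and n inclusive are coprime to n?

208

φ(5) = 5 − 1 = 4.
φ(53) = 53 − 1 = 52.
Since φ is multiplicative, φ(265) = 4 · 52 = 208.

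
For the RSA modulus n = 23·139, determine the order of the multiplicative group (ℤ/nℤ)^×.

3036

φ(23) = 23 − 1 = 22.
φ(139) = 139 − 1 = 138.
Multiply: 22 · 138 = 3036.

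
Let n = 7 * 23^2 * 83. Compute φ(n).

248952

φ(7) = 7 − 1 = 6.
φ(23^2) = 23^1·(23−1) = 23·22 = 506.
φ(83) = 83 − 1 = 82.
Since φ is multiplicative, φ(307349) = 6 · 506 · 82 = 248952.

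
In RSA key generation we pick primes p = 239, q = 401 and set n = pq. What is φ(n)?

φ(pq) = (p−1)(q−1) = 238 · 400 = 95200.

95200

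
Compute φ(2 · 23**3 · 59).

675004

φ(2) = 2 − 1 = 1.
φ(23^3) = 23^2·(23−1) = 529·22 = 11638.
φ(59) = 59 − 1 = 58.
Multiply: 1 · 11638 · 58 = 675004.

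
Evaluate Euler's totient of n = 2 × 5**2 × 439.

8760

φ(21950) = 21950 · (1 − 1/2) · (1 − 1/5) · (1 − 1/439)
       = 21950 · 1752/4390 = 8760.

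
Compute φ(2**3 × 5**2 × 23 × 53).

φ(2^3) = 2^2·(2−1) = 4·1 = 4.
φ(5^2) = 5^2 − 5^1 = 25 − 5 = 20.
φ(23) = 23 − 1 = 22.
φ(53) = 53 − 1 = 52.
Since φ is multiplicative, φ(243800) = 4 · 20 · 22 · 52 = 91520.

91520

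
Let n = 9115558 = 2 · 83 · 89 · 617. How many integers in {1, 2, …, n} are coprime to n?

φ(9115558) = 9115558 · (1 − 1/2) · (1 − 1/83) · (1 − 1/89) · (1 − 1/617)
       = 9115558 · 4445056/9115558 = 4445056.

4445056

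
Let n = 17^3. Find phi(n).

φ(17^3) = 17^2·(17−1) = 289·16 = 4624.

4624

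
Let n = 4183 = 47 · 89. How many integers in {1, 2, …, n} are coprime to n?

φ(47) = 47 − 1 = 46.
φ(89) = 89 − 1 = 88.
Multiply: 46 · 88 = 4048.

4048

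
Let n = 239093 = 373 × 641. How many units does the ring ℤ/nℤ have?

238080

φ(373) = 373 − 1 = 372.
φ(641) = 641 − 1 = 640.
Multiply: 372 · 640 = 238080.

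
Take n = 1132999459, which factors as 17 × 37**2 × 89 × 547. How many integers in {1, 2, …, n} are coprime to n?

1023998976

φ(1132999459) = 1132999459 · (1 − 1/17) · (1 − 1/37) · (1 − 1/89) · (1 − 1/547)
       = 1132999459 · 27675648/30621607 = 1023998976.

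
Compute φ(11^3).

φ(11^3) = 11^3 − 11^2 = 1331 − 121 = 1210.

1210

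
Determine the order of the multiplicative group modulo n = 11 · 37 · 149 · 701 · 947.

35282016000

φ(40257673621) = 40257673621 · (1 − 1/11) · (1 − 1/37) · (1 − 1/149) · (1 − 1/701) · (1 − 1/947)
       = 40257673621 · 35282016000/40257673621 = 35282016000.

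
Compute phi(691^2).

476790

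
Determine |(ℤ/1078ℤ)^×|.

First factor: 1078 = 2 × 7^2 × 11.
φ(1078) = 1078 · (1 − 1/2) · (1 − 1/7) · (1 − 1/11)
       = 1078 · 60/154 = 420.

420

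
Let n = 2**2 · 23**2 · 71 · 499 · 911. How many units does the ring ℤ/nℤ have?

32103271200

φ(68295633004) = 68295633004 · (1 − 1/2) · (1 − 1/23) · (1 − 1/71) · (1 − 1/499) · (1 − 1/911)
       = 68295633004 · 697897200/1484687674 = 32103271200.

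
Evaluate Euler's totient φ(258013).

Factor 258013: 258013 = 7 * 29 * 31 * 41.
φ(258013) = 258013 · (1 − 1/7) · (1 − 1/29) · (1 − 1/31) · (1 − 1/41)
       = 258013 · 201600/258013 = 201600.

201600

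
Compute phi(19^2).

342

φ(19^2) = 19^2 − 19^1 = 361 − 19 = 342.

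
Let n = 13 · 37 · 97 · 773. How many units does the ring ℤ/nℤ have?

32016384

φ(13) = 13 − 1 = 12.
φ(37) = 37 − 1 = 36.
φ(97) = 97 − 1 = 96.
φ(773) = 773 − 1 = 772.
φ(36065861) = 12 × 36 × 96 × 772 = 32016384.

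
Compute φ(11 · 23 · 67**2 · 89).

85609920

φ(101078813) = 101078813 · (1 − 1/11) · (1 − 1/23) · (1 − 1/67) · (1 − 1/89)
       = 101078813 · 1277760/1508639 = 85609920.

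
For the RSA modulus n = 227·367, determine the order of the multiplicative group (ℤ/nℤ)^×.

φ(227) = 227 − 1 = 226.
φ(367) = 367 − 1 = 366.
Since φ is multiplicative, φ(83309) = 226 · 366 = 82716.

82716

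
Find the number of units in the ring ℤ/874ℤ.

874 = 2 · 19 · 23.
φ(2) = 2 − 1 = 1.
φ(19) = 19 − 1 = 18.
φ(23) = 23 − 1 = 22.
Multiply: 1 · 18 · 22 = 396.

396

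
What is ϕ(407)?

360

First factor: 407 = 11 * 37.
φ(11) = 11 − 1 = 10.
φ(37) = 37 − 1 = 36.
φ(407) = 10 × 36 = 360.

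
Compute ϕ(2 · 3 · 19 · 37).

φ(2) = 2 − 1 = 1.
φ(3) = 3 − 1 = 2.
φ(19) = 19 − 1 = 18.
φ(37) = 37 − 1 = 36.
Multiply: 1 · 2 · 18 · 36 = 1296.

1296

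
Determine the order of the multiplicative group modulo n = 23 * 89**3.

φ(16214287) = 16214287 · (1 − 1/23) · (1 − 1/89)
       = 16214287 · 1936/2047 = 15335056.

15335056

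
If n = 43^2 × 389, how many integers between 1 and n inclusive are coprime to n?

φ(719261) = 719261 · (1 − 1/43) · (1 − 1/389)
       = 719261 · 16296/16727 = 700728.

700728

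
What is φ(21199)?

Factor 21199: 21199 = 17 · 29 · 43.
φ(17) = 17 − 1 = 16.
φ(29) = 29 − 1 = 28.
φ(43) = 43 − 1 = 42.
Multiply: 16 · 28 · 42 = 18816.

18816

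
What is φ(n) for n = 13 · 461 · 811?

φ(13) = 13 − 1 = 12.
φ(461) = 461 − 1 = 460.
φ(811) = 811 − 1 = 810.
φ(4860323) = 12 × 460 × 810 = 4471200.

4471200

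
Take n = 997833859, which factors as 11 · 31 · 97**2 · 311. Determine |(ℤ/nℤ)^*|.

φ(997833859) = 997833859 · (1 − 1/11) · (1 − 1/31) · (1 − 1/97) · (1 − 1/311)
       = 997833859 · 8928000/10286947 = 866016000.

866016000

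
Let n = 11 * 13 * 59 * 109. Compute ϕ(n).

751680

φ(11) = 11 − 1 = 10.
φ(13) = 13 − 1 = 12.
φ(59) = 59 − 1 = 58.
φ(109) = 109 − 1 = 108.
φ(919633) = 10 × 12 × 58 × 108 = 751680.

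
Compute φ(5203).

4620

First factor: 5203 = 11^2 * 43.
φ(5203) = 5203 · (1 − 1/11) · (1 − 1/43)
       = 5203 · 420/473 = 4620.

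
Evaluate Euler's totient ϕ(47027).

43200

Prime factorization: 47027 = 31 · 37 · 41.
φ(31) = 31 − 1 = 30.
φ(37) = 37 − 1 = 36.
φ(41) = 41 − 1 = 40.
Multiply: 30 · 36 · 40 = 43200.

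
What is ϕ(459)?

Factor 459: 459 = 3**3 × 17.
φ(459) = 459 · (1 − 1/3) · (1 − 1/17)
       = 459 · 32/51 = 288.

288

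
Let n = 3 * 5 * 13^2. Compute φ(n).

φ(3) = 3 − 1 = 2.
φ(5) = 5 − 1 = 4.
φ(13^2) = 13^1·(13−1) = 13·12 = 156.
φ(2535) = 2 × 4 × 156 = 1248.

1248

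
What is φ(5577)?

5577 = 3 * 11 * 13^2.
φ(5577) = 5577 · (1 − 1/3) · (1 − 1/11) · (1 − 1/13)
       = 5577 · 240/429 = 3120.

3120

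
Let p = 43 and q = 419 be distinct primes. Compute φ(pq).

φ(43) = 43 − 1 = 42.
φ(419) = 419 − 1 = 418.
φ(18017) = 42 × 418 = 17556.

17556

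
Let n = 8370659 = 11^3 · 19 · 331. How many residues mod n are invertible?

7187400

φ(11^3) = 11^2·(11−1) = 121·10 = 1210.
φ(19) = 19 − 1 = 18.
φ(331) = 331 − 1 = 330.
Multiply: 1210 · 18 · 330 = 7187400.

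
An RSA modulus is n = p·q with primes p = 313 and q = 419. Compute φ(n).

130416

φ(131147) = 131147 · (1 − 1/313) · (1 − 1/419)
       = 131147 · 130416/131147 = 130416.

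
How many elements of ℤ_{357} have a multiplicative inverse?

192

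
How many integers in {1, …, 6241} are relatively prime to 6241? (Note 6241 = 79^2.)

6162

φ(79^2) = 79^1·(79−1) = 79·78 = 6162.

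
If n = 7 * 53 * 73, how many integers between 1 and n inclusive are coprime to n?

φ(27083) = 27083 · (1 − 1/7) · (1 − 1/53) · (1 − 1/73)
       = 27083 · 22464/27083 = 22464.

22464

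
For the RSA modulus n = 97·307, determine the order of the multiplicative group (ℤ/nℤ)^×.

29376

For distinct primes, φ(pq) = (p−1)(q−1) = 96 × 306 = 29376.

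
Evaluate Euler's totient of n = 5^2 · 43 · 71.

φ(5^2) = 5^1·(5−1) = 5·4 = 20.
φ(43) = 43 − 1 = 42.
φ(71) = 71 − 1 = 70.
Multiply: 20 · 42 · 70 = 58800.

58800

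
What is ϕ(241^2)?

57840

φ(58081) = 58081 · (1 − 1/241)
       = 58081 · 240/241 = 57840.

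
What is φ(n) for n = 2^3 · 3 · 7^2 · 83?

27552

φ(97608) = 97608 · (1 − 1/2) · (1 − 1/3) · (1 − 1/7) · (1 − 1/83)
       = 97608 · 984/3486 = 27552.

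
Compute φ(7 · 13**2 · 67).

φ(79261) = 79261 · (1 − 1/7) · (1 − 1/13) · (1 − 1/67)
       = 79261 · 4752/6097 = 61776.

61776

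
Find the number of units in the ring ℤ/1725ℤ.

Factor 1725: 1725 = 3 × 5^2 × 23.
φ(3) = 3 − 1 = 2.
φ(5^2) = 5^1·(5−1) = 5·4 = 20.
φ(23) = 23 − 1 = 22.
Since φ is multiplicative, φ(1725) = 2 · 20 · 22 = 880.

880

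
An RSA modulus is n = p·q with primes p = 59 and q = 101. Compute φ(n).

5800

φ(5959) = 5959 · (1 − 1/59) · (1 − 1/101)
       = 5959 · 5800/5959 = 5800.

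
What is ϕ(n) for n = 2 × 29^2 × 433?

350784

φ(728306) = 728306 · (1 − 1/2) · (1 − 1/29) · (1 − 1/433)
       = 728306 · 12096/25114 = 350784.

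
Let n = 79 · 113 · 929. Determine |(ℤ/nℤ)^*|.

8107008

φ(8293183) = 8293183 · (1 − 1/79) · (1 − 1/113) · (1 − 1/929)
       = 8293183 · 8107008/8293183 = 8107008.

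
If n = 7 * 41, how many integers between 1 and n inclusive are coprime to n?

φ(287) = 287 · (1 − 1/7) · (1 − 1/41)
       = 287 · 240/287 = 240.

240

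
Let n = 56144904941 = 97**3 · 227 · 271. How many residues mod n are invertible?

55117169280

φ(56144904941) = 56144904941 · (1 − 1/97) · (1 − 1/227) · (1 − 1/271)
       = 56144904941 · 5857920/5967149 = 55117169280.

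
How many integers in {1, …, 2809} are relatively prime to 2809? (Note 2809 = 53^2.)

2756

φ(53^2) = 53^1·(53−1) = 53·52 = 2756.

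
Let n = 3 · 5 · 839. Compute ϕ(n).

6704

φ(3) = 3 − 1 = 2.
φ(5) = 5 − 1 = 4.
φ(839) = 839 − 1 = 838.
φ(12585) = 2 × 4 × 838 = 6704.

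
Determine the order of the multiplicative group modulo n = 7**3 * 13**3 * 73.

φ(55010683) = 55010683 · (1 − 1/7) · (1 − 1/13) · (1 − 1/73)
       = 55010683 · 5184/6643 = 42928704.

42928704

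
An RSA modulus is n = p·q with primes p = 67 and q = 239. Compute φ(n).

φ(n) = (p − 1)(q − 1) = (67−1)(239−1) = 66·238 = 15708.

15708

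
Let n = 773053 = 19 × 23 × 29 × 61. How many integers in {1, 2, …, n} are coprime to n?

665280

φ(19) = 19 − 1 = 18.
φ(23) = 23 − 1 = 22.
φ(29) = 29 − 1 = 28.
φ(61) = 61 − 1 = 60.
Since φ is multiplicative, φ(773053) = 18 · 22 · 28 · 60 = 665280.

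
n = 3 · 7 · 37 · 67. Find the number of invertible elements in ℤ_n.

φ(52059) = 52059 · (1 − 1/3) · (1 − 1/7) · (1 − 1/37) · (1 − 1/67)
       = 52059 · 28512/52059 = 28512.

28512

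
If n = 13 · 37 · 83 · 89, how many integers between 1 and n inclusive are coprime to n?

φ(3553147) = 3553147 · (1 − 1/13) · (1 − 1/37) · (1 − 1/83) · (1 − 1/89)
       = 3553147 · 3117312/3553147 = 3117312.

3117312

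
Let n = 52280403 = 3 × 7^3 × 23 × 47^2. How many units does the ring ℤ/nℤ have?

φ(3) = 3 − 1 = 2.
φ(7^3) = 7^3 − 7^2 = 343 − 49 = 294.
φ(23) = 23 − 1 = 22.
φ(47^2) = 47^2 − 47^1 = 2209 − 47 = 2162.
φ(52280403) = 2 × 294 × 22 × 2162 = 27967632.

27967632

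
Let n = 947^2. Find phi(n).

895862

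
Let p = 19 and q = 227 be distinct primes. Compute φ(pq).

4068

φ(4313) = 4313 · (1 − 1/19) · (1 − 1/227)
       = 4313 · 4068/4313 = 4068.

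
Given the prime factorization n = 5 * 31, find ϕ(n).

φ(5) = 5 − 1 = 4.
φ(31) = 31 − 1 = 30.
φ(155) = 4 × 30 = 120.

120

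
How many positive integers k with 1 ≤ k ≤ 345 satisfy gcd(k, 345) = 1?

176

Prime factorization: 345 = 3 × 5 × 23.
φ(3) = 3 − 1 = 2.
φ(5) = 5 − 1 = 4.
φ(23) = 23 − 1 = 22.
Multiply: 2 · 4 · 22 = 176.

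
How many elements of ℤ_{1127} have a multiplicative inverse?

First factor: 1127 = 7**2 * 23.
φ(7^2) = 7^1·(7−1) = 7·6 = 42.
φ(23) = 23 − 1 = 22.
Since φ is multiplicative, φ(1127) = 42 · 22 = 924.

924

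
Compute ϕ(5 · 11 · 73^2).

φ(293095) = 293095 · (1 − 1/5) · (1 − 1/11) · (1 − 1/73)
       = 293095 · 2880/4015 = 210240.

210240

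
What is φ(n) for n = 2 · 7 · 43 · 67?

16632

φ(40334) = 40334 · (1 − 1/2) · (1 − 1/7) · (1 − 1/43) · (1 − 1/67)
       = 40334 · 16632/40334 = 16632.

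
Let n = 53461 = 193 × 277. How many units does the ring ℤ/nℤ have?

52992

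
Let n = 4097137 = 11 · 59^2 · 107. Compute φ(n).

3627320

φ(4097137) = 4097137 · (1 − 1/11) · (1 − 1/59) · (1 − 1/107)
       = 4097137 · 61480/69443 = 3627320.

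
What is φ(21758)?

9240

21758 = 2 · 11 · 23 · 43.
φ(2) = 2 − 1 = 1.
φ(11) = 11 − 1 = 10.
φ(23) = 23 − 1 = 22.
φ(43) = 43 − 1 = 42.
φ(21758) = 1 × 10 × 22 × 42 = 9240.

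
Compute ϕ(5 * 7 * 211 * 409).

φ(3020465) = 3020465 · (1 − 1/5) · (1 − 1/7) · (1 − 1/211) · (1 − 1/409)
       = 3020465 · 2056320/3020465 = 2056320.

2056320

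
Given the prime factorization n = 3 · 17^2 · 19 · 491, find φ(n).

4798080

φ(8088243) = 8088243 · (1 − 1/3) · (1 − 1/17) · (1 − 1/19) · (1 − 1/491)
       = 8088243 · 282240/475779 = 4798080.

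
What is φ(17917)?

17917 = 19 · 23 · 41.
φ(19) = 19 − 1 = 18.
φ(23) = 23 − 1 = 22.
φ(41) = 41 − 1 = 40.
Since φ is multiplicative, φ(17917) = 18 · 22 · 40 = 15840.

15840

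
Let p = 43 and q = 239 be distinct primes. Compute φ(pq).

9996

φ(pq) = (p−1)(q−1) = 42 · 238 = 9996.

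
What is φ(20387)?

18144

Prime factorization: 20387 = 19 × 29 × 37.
φ(20387) = 20387 · (1 − 1/19) · (1 − 1/29) · (1 − 1/37)
       = 20387 · 18144/20387 = 18144.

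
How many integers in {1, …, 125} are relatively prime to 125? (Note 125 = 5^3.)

φ(125) = 125 · (1 − 1/5)
       = 125 · 4/5 = 100.

100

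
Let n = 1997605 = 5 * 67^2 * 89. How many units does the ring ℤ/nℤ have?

1556544

φ(1997605) = 1997605 · (1 − 1/5) · (1 − 1/67) · (1 − 1/89)
       = 1997605 · 23232/29815 = 1556544.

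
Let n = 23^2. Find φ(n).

φ(23^2) = 23^1·(23−1) = 23·22 = 506.

506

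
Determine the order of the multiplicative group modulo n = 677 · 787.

531336

φ(532799) = 532799 · (1 − 1/677) · (1 − 1/787)
       = 532799 · 531336/532799 = 531336.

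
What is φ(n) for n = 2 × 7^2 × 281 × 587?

φ(16164806) = 16164806 · (1 − 1/2) · (1 − 1/7) · (1 − 1/281) · (1 − 1/587)
       = 16164806 · 984480/2309258 = 6891360.

6891360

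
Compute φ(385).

240

Prime factorization: 385 = 5 · 7 · 11.
φ(385) = 385 · (1 − 1/5) · (1 − 1/7) · (1 − 1/11)
       = 385 · 240/385 = 240.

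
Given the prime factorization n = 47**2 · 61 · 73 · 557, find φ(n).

5192951040

φ(47^2) = 47^1·(47−1) = 47·46 = 2162.
φ(61) = 61 − 1 = 60.
φ(73) = 73 − 1 = 72.
φ(557) = 557 − 1 = 556.
Multiply: 2162 · 60 · 72 · 556 = 5192951040.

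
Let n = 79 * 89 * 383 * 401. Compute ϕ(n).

1048819200

φ(79) = 79 − 1 = 78.
φ(89) = 89 − 1 = 88.
φ(383) = 383 − 1 = 382.
φ(401) = 401 − 1 = 400.
φ(1079842073) = 78 × 88 × 382 × 400 = 1048819200.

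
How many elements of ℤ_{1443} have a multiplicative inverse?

864

Factor 1443: 1443 = 3 · 13 · 37.
φ(1443) = 1443 · (1 − 1/3) · (1 − 1/13) · (1 − 1/37)
       = 1443 · 864/1443 = 864.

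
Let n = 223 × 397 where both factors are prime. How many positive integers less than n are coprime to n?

φ(pq) = (p−1)(q−1) = 222 · 396 = 87912.

87912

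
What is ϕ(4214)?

1764

Factor 4214: 4214 = 2 * 7^2 * 43.
φ(2) = 2 − 1 = 1.
φ(7^2) = 7^2 − 7^1 = 49 − 7 = 42.
φ(43) = 43 − 1 = 42.
φ(4214) = 1 × 42 × 42 = 1764.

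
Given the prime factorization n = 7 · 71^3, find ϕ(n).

φ(2505377) = 2505377 · (1 − 1/7) · (1 − 1/71)
       = 2505377 · 420/497 = 2117220.

2117220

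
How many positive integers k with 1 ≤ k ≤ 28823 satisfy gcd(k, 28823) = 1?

25920

Prime factorization: 28823 = 19 · 37 · 41.
φ(28823) = 28823 · (1 − 1/19) · (1 − 1/37) · (1 − 1/41)
       = 28823 · 25920/28823 = 25920.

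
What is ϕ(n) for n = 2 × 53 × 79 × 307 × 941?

φ(2) = 2 − 1 = 1.
φ(53) = 53 − 1 = 52.
φ(79) = 79 − 1 = 78.
φ(307) = 307 − 1 = 306.
φ(941) = 941 − 1 = 940.
Multiply: 1 · 52 · 78 · 306 · 940 = 1166667840.

1166667840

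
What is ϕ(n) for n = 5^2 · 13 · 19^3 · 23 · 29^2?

φ(43118932025) = 43118932025 · (1 − 1/5) · (1 − 1/13) · (1 − 1/19) · (1 − 1/23) · (1 − 1/29)
       = 43118932025 · 532224/823745 = 27859265280.

27859265280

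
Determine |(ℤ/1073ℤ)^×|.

1008

1073 = 29 * 37.
φ(29) = 29 − 1 = 28.
φ(37) = 37 − 1 = 36.
Multiply: 28 · 36 = 1008.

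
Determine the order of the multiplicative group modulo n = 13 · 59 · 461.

320160

φ(353587) = 353587 · (1 − 1/13) · (1 − 1/59) · (1 − 1/461)
       = 353587 · 320160/353587 = 320160.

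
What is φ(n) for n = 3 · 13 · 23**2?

φ(20631) = 20631 · (1 − 1/3) · (1 − 1/13) · (1 − 1/23)
       = 20631 · 528/897 = 12144.

12144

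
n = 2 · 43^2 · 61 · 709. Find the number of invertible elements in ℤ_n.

φ(2) = 2 − 1 = 1.
φ(43^2) = 43^2 − 43^1 = 1849 − 43 = 1806.
φ(61) = 61 − 1 = 60.
φ(709) = 709 − 1 = 708.
Multiply: 1 · 1806 · 60 · 708 = 76718880.

76718880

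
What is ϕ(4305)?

4305 = 3 × 5 × 7 × 41.
φ(3) = 3 − 1 = 2.
φ(5) = 5 − 1 = 4.
φ(7) = 7 − 1 = 6.
φ(41) = 41 − 1 = 40.
φ(4305) = 2 × 4 × 6 × 40 = 1920.

1920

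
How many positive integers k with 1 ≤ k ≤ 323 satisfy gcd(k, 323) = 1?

Factor 323: 323 = 17 · 19.
φ(17) = 17 − 1 = 16.
φ(19) = 19 − 1 = 18.
Multiply: 16 · 18 = 288.

288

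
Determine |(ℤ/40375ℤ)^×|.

Factor 40375: 40375 = 5**3 × 17 × 19.
φ(5^3) = 5^2·(5−1) = 25·4 = 100.
φ(17) = 17 − 1 = 16.
φ(19) = 19 − 1 = 18.
Since φ is multiplicative, φ(40375) = 100 · 16 · 18 = 28800.

28800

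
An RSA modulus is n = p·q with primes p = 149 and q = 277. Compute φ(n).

40848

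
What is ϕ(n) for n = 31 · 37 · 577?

φ(661819) = 661819 · (1 − 1/31) · (1 − 1/37) · (1 − 1/577)
       = 661819 · 622080/661819 = 622080.

622080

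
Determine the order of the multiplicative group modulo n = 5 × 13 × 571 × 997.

27250560

φ(5) = 5 − 1 = 4.
φ(13) = 13 − 1 = 12.
φ(571) = 571 − 1 = 570.
φ(997) = 997 − 1 = 996.
Multiply: 4 · 12 · 570 · 996 = 27250560.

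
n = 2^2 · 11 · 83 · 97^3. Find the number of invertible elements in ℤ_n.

1481352960

φ(2^2) = 2^1·(2−1) = 2·1 = 2.
φ(11) = 11 − 1 = 10.
φ(83) = 83 − 1 = 82.
φ(97^3) = 97^2·(97−1) = 9409·96 = 903264.
Since φ is multiplicative, φ(3333081796) = 2 · 10 · 82 · 903264 = 1481352960.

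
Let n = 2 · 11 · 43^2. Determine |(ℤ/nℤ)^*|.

18060

φ(2) = 2 − 1 = 1.
φ(11) = 11 − 1 = 10.
φ(43^2) = 43^1·(43−1) = 43·42 = 1806.
Multiply: 1 · 10 · 1806 = 18060.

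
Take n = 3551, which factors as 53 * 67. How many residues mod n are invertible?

3432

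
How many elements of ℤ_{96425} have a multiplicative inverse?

60480

First factor: 96425 = 5^2 · 7 · 19 · 29.
φ(96425) = 96425 · (1 − 1/5) · (1 − 1/7) · (1 − 1/19) · (1 − 1/29)
       = 96425 · 12096/19285 = 60480.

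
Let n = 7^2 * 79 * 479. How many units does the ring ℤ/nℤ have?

1565928

φ(1854209) = 1854209 · (1 − 1/7) · (1 − 1/79) · (1 − 1/479)
       = 1854209 · 223704/264887 = 1565928.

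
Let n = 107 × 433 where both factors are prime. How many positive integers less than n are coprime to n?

φ(46331) = 46331 · (1 − 1/107) · (1 − 1/433)
       = 46331 · 45792/46331 = 45792.

45792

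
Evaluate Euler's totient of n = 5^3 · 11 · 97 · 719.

φ(95896625) = 95896625 · (1 − 1/5) · (1 − 1/11) · (1 − 1/97) · (1 − 1/719)
       = 95896625 · 2757120/3835865 = 68928000.

68928000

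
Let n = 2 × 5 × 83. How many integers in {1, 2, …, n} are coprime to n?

φ(830) = 830 · (1 − 1/2) · (1 − 1/5) · (1 − 1/83)
       = 830 · 328/830 = 328.

328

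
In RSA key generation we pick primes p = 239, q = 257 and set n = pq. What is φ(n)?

60928

For distinct primes, φ(pq) = (p−1)(q−1) = 238 × 256 = 60928.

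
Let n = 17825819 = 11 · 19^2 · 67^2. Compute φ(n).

15123240

φ(17825819) = 17825819 · (1 − 1/11) · (1 − 1/19) · (1 − 1/67)
       = 17825819 · 11880/14003 = 15123240.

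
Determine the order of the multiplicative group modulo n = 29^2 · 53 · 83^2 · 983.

φ(301843319251) = 301843319251 · (1 − 1/29) · (1 − 1/53) · (1 − 1/83) · (1 − 1/983)
       = 301843319251 · 117242944/125402293 = 282203766208.

282203766208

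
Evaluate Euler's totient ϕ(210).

Prime factorization: 210 = 2 · 3 · 5 · 7.
φ(2) = 2 − 1 = 1.
φ(3) = 3 − 1 = 2.
φ(5) = 5 − 1 = 4.
φ(7) = 7 − 1 = 6.
Multiply: 1 · 2 · 4 · 6 = 48.

48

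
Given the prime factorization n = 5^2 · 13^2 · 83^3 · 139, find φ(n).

243222482880

φ(5^2) = 5^2 − 5^1 = 25 − 5 = 20.
φ(13^2) = 13^2 − 13^1 = 169 − 13 = 156.
φ(83^3) = 83^2·(83−1) = 6889·82 = 564898.
φ(139) = 139 − 1 = 138.
Multiply: 20 · 156 · 564898 · 138 = 243222482880.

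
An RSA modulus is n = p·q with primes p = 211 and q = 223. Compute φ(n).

φ(pq) = (p−1)(q−1) = 210 · 222 = 46620.

46620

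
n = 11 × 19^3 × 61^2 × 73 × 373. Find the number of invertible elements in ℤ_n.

φ(7644425454941) = 7644425454941 · (1 − 1/11) · (1 − 1/19) · (1 − 1/61) · (1 − 1/73) · (1 − 1/373)
       = 7644425454941 · 289267200/347142521 = 6369953011200.

6369953011200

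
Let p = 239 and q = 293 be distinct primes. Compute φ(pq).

69496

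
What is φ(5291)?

First factor: 5291 = 11 * 13 * 37.
φ(5291) = 5291 · (1 − 1/11) · (1 − 1/13) · (1 − 1/37)
       = 5291 · 4320/5291 = 4320.

4320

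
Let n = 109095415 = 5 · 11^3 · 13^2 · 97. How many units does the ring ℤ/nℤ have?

φ(109095415) = 109095415 · (1 − 1/5) · (1 − 1/11) · (1 − 1/13) · (1 − 1/97)
       = 109095415 · 46080/69355 = 72483840.

72483840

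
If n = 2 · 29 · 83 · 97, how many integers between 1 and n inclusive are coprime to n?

φ(2) = 2 − 1 = 1.
φ(29) = 29 − 1 = 28.
φ(83) = 83 − 1 = 82.
φ(97) = 97 − 1 = 96.
φ(466958) = 1 × 28 × 82 × 96 = 220416.

220416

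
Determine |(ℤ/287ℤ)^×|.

Factor 287: 287 = 7 · 41.
φ(287) = 287 · (1 − 1/7) · (1 − 1/41)
       = 287 · 240/287 = 240.

240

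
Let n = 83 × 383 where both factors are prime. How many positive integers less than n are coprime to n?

31324

φ(83) = 83 − 1 = 82.
φ(383) = 383 − 1 = 382.
φ(31789) = 82 × 382 = 31324.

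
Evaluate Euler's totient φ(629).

576

629 = 17 * 37.
φ(629) = 629 · (1 − 1/17) · (1 − 1/37)
       = 629 · 576/629 = 576.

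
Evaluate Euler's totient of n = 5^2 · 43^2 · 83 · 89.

260641920

φ(341464075) = 341464075 · (1 − 1/5) · (1 − 1/43) · (1 − 1/83) · (1 − 1/89)
       = 341464075 · 1212288/1588205 = 260641920.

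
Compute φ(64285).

44352

First factor: 64285 = 5 · 13 · 23 · 43.
φ(64285) = 64285 · (1 − 1/5) · (1 − 1/13) · (1 − 1/23) · (1 − 1/43)
       = 64285 · 44352/64285 = 44352.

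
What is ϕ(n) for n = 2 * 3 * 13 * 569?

13632

φ(2) = 2 − 1 = 1.
φ(3) = 3 − 1 = 2.
φ(13) = 13 − 1 = 12.
φ(569) = 569 − 1 = 568.
Since φ is multiplicative, φ(44382) = 1 · 2 · 12 · 568 = 13632.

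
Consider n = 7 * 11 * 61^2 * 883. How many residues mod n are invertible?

193687200

φ(7) = 7 − 1 = 6.
φ(11) = 11 − 1 = 10.
φ(61^2) = 61^1·(61−1) = 61·60 = 3660.
φ(883) = 883 − 1 = 882.
Since φ is multiplicative, φ(252994511) = 6 · 10 · 3660 · 882 = 193687200.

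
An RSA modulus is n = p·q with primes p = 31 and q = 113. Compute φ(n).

φ(3503) = 3503 · (1 − 1/31) · (1 − 1/113)
       = 3503 · 3360/3503 = 3360.

3360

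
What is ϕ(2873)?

Prime factorization: 2873 = 13^2 * 17.
φ(2873) = 2873 · (1 − 1/13) · (1 − 1/17)
       = 2873 · 192/221 = 2496.

2496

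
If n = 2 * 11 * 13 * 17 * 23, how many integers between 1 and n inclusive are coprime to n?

42240

φ(2) = 2 − 1 = 1.
φ(11) = 11 − 1 = 10.
φ(13) = 13 − 1 = 12.
φ(17) = 17 − 1 = 16.
φ(23) = 23 − 1 = 22.
Since φ is multiplicative, φ(111826) = 1 · 10 · 12 · 16 · 22 = 42240.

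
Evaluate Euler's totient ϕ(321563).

264000

Factor 321563: 321563 = 11 * 23 * 31 * 41.
φ(11) = 11 − 1 = 10.
φ(23) = 23 − 1 = 22.
φ(31) = 31 − 1 = 30.
φ(41) = 41 − 1 = 40.
Multiply: 10 · 22 · 30 · 40 = 264000.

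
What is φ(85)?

64

First factor: 85 = 5 · 17.
φ(85) = 85 · (1 − 1/5) · (1 − 1/17)
       = 85 · 64/85 = 64.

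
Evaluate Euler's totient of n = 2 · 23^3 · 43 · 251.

122199000

φ(2) = 2 − 1 = 1.
φ(23^3) = 23^3 − 23^2 = 12167 − 529 = 11638.
φ(43) = 43 − 1 = 42.
φ(251) = 251 − 1 = 250.
Since φ is multiplicative, φ(262636862) = 1 · 11638 · 42 · 250 = 122199000.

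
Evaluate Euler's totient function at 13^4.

26364

φ(28561) = 28561 · (1 − 1/13)
       = 28561 · 12/13 = 26364.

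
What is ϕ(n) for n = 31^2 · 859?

φ(825499) = 825499 · (1 − 1/31) · (1 − 1/859)
       = 825499 · 25740/26629 = 797940.

797940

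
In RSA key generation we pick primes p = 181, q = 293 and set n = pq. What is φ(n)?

φ(pq) = (p−1)(q−1) = 180 · 292 = 52560.

52560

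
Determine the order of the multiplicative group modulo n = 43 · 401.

φ(17243) = 17243 · (1 − 1/43) · (1 − 1/401)
       = 17243 · 16800/17243 = 16800.

16800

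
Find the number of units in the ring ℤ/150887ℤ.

129360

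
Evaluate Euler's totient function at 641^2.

φ(641^2) = 641^2 − 641^1 = 410881 − 641 = 410240.

410240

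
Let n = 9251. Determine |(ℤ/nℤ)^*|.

Factor 9251: 9251 = 11 · 29**2.
φ(11) = 11 − 1 = 10.
φ(29^2) = 29^1·(29−1) = 29·28 = 812.
φ(9251) = 10 × 812 = 8120.

8120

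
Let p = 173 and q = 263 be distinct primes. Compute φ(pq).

φ(n) = (p − 1)(q − 1) = (173−1)(263−1) = 172·262 = 45064.

45064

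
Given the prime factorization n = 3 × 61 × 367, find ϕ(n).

43920

φ(3) = 3 − 1 = 2.
φ(61) = 61 − 1 = 60.
φ(367) = 367 − 1 = 366.
φ(67161) = 2 × 60 × 366 = 43920.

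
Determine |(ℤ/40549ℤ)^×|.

36960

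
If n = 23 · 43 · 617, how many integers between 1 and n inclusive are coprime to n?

φ(610213) = 610213 · (1 − 1/23) · (1 − 1/43) · (1 − 1/617)
       = 610213 · 569184/610213 = 569184.

569184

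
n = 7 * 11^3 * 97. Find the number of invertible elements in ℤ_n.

φ(7) = 7 − 1 = 6.
φ(11^3) = 11^3 − 11^2 = 1331 − 121 = 1210.
φ(97) = 97 − 1 = 96.
Since φ is multiplicative, φ(903749) = 6 · 1210 · 96 = 696960.

696960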